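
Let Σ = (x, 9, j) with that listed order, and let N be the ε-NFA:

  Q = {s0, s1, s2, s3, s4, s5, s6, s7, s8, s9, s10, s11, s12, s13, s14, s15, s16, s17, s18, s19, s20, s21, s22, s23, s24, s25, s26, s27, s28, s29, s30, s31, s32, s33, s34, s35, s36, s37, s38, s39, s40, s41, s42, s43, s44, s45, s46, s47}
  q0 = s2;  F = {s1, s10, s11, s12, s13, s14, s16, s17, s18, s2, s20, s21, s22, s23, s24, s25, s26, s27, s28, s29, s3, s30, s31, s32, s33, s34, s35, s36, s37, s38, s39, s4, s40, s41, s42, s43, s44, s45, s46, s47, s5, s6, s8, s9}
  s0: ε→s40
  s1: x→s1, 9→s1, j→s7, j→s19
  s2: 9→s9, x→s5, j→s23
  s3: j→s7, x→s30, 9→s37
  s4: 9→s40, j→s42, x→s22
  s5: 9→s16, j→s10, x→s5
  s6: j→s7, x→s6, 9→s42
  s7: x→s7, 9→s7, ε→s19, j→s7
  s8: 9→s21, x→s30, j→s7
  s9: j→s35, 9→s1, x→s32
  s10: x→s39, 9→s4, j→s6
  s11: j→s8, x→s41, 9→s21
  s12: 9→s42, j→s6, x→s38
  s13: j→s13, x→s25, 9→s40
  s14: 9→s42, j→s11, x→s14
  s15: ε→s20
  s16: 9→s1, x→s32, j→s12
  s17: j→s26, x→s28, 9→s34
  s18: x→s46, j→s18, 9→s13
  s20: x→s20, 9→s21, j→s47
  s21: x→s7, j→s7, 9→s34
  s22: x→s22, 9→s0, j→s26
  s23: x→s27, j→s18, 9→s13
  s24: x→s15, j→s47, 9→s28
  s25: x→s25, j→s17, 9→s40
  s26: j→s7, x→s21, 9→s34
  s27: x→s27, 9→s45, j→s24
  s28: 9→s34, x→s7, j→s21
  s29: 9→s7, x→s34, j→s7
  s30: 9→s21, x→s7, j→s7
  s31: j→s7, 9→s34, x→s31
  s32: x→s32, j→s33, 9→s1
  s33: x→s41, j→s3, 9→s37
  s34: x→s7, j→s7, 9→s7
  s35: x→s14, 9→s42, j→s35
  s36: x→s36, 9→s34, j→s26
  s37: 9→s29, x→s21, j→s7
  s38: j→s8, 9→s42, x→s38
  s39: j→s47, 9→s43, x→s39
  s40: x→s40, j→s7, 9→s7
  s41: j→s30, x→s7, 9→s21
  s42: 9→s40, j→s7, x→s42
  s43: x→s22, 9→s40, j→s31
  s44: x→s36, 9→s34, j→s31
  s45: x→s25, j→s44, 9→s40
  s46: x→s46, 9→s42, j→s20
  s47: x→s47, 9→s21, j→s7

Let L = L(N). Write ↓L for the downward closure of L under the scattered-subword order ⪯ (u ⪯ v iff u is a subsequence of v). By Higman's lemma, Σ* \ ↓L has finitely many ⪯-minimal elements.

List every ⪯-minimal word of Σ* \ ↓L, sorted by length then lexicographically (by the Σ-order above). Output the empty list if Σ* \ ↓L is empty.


min(Σ*\↓L) = [99j, xjjj, j999, 9xjxx, jxj9x, jjx9j].

|Q|=48, |F|=44, |δ|=139 (3 ε).
min D↑ (45 st, q0=0, F={17}): 0:x→1,9→2,j→3 1:x→1,9→4,j→5 2:x→6,9→7,j→8 3:x→9,9→10,j→11 4:x→6,9→7,j→12 5:x→13,9→14,j→15 6:x→6,9→7,j→16 7:x→7,9→7,j→17 8:x→18,9→19,j→8 9:x→9,9→20,j→21 10:x→22,9→23,j→10 11:x→24,9→10,j→11 12:x→25,9→19,j→15 13:x→13,9→26,j→27 14:x→28,9→23,j→19 15:x→15,9→19,j→17 16:x→29,9→30,j→31 17:x→17,9→17,j→17 18:x→18,9→19,j→32 19:x→19,9→23,j→17 20:x→22,9→23,j→33 21:x→34,9→35,j→27 22:x→22,9→23,j→36 23:x→23,9→17,j→17 24:x→24,9→19,j→34 25:x→25,9→19,j→37 26:x→28,9→23,j→38 27:x→27,9→39,j→17 28:x→28,9→23,j→40 29:x→17,9→39,j→41 30:x→39,9→42,j→17 31:x→41,9→30,j→17 32:x→29,9→39,j→37 33:x→43,9→44,j→38 34:x→34,9→39,j→27 35:x→17,9→44,j→39 36:x→35,9→44,j→40 37:x→41,9→39,j→17 38:x→38,9→44,j→17 39:x→17,9→44,j→17 40:x→39,9→44,j→17 41:x→17,9→39,j→17 42:x→44,9→17,j→17 43:x→43,9→44,j→40 44:x→17,9→17,j→17 (ε-aug+det+¬).
'99j': run [48, 36, 10, 2] end={s19,s7} rej; 3/3 del acc.
'xjjj': |S_i|=[48, 42, 33, 15, 2] end={s19,s7} ∉↓L; 4/4 deletions ∈↓L.
'j999': |S_i|=[48, 42, 21, 6, 2] end={s19,s7} rej; 4/4 deletions ∈↓L.
'9xjxx': |S_i|=[48, 36, 27, 15, 7, 2] end={s19,s7} ∉↓L; 5/5 del acc.
'jxj9x': |S_i|=[48, 42, 31, 18, 5, 2] end={s19,s7} ∉↓L; 5/5 deletions ∈↓L.
'jjx9j': run [48, 42, 30, 22, 6, 2] end={s19,s7} — reject; 5/5 single-dels accept.
6 obstructions.


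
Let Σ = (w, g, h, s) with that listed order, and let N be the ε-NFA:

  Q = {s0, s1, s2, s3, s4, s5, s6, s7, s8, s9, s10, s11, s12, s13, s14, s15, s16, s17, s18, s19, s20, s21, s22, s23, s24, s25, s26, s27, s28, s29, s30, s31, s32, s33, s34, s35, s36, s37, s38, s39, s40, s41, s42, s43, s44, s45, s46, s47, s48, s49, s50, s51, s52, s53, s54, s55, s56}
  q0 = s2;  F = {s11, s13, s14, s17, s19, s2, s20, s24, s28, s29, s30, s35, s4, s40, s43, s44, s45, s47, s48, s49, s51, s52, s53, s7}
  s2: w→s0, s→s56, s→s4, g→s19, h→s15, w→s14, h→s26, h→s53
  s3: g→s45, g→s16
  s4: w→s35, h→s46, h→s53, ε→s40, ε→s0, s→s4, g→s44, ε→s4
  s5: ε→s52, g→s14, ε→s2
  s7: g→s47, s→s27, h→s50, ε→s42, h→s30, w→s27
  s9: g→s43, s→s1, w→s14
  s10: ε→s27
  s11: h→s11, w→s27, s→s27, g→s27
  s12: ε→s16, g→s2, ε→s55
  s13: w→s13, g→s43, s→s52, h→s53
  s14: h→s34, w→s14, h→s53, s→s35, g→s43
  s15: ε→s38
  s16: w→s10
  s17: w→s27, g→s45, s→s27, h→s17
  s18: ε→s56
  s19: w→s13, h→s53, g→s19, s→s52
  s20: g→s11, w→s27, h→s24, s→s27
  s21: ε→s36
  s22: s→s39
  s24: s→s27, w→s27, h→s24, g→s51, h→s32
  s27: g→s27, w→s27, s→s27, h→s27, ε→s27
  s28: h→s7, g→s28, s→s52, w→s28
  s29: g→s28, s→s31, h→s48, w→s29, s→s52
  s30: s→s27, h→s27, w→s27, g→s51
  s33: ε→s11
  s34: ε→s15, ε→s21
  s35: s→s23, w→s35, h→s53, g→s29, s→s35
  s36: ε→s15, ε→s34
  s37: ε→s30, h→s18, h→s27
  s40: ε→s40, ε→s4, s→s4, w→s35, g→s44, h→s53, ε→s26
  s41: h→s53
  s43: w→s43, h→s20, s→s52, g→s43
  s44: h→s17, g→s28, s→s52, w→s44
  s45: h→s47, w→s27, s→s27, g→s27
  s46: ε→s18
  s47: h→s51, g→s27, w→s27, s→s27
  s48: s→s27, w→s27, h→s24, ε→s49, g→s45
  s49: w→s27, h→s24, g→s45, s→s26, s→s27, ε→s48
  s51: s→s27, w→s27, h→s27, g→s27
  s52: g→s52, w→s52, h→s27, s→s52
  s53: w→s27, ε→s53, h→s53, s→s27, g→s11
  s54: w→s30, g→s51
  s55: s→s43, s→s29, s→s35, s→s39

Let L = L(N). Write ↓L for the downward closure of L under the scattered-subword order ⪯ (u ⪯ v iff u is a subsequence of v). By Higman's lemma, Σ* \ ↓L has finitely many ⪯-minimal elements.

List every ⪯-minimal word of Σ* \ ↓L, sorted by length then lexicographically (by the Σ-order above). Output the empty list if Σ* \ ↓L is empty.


|Q|=57, |F|=24, |δ|=155 (26 ε).
min D↑ (23 st, q0=0, F={9}): 0:w→1,g→2,h→3,s→4 1:w→1,g→5,h→3,s→6 2:w→7,g→2,h→3,s→8 3:w→9,g→10,h→3,s→9 4:w→6,g→11,h→3,s→4 5:w→5,g→5,h→12,s→8 6:w→6,g→13,h→3,s→6 7:w→7,g→5,h→3,s→8 8:w→8,g→8,h→9,s→8 9:w→9,g→9,h→9,s→9 10:w→9,g→9,h→10,s→9 11:w→11,g→14,h→15,s→8 12:w→9,g→10,h→16,s→9 13:w→13,g→14,h→17,s→8 14:w→14,g→14,h→18,s→8 15:w→9,g→19,h→15,s→9 16:w→9,g→20,h→16,s→9 17:w→9,g→19,h→16,s→9 18:w→9,g→21,h→22,s→9 19:w→9,g→9,h→21,s→9 20:w→9,g→9,h→9,s→9 21:w→9,g→9,h→20,s→9 22:w→9,g→20,h→9,s→9.
'hw': |S_i|=[40, 25, 1] end={s27} — reject; 2/2 single-dels accept.
'hs': |S_i|=[40, 25, 2] end={s26,s27} — reject; 2/2 del acc.
'gsh': run [40, 25, 4, 1] end={s27} — reject; 3/3 del acc.
'hgg': |S_i|=[40, 25, 5, 1] end={s27} — reject; 3/3 deletions ∈↓L.
'wghhgh': N↓-sim [40, 33, 20, 15, 8, 2, 1] end={s27} rej; 6/6 deletions ∈↓L.
'sgghhh': |S_i|=[40, 29, 20, 10, 7, 4, 1] end={s27} ∉↓L; 6/6 del acc.
6 words, ⪯-incomp.

A = [hw, hs, gsh, hgg, wghhgh, sgghhh].


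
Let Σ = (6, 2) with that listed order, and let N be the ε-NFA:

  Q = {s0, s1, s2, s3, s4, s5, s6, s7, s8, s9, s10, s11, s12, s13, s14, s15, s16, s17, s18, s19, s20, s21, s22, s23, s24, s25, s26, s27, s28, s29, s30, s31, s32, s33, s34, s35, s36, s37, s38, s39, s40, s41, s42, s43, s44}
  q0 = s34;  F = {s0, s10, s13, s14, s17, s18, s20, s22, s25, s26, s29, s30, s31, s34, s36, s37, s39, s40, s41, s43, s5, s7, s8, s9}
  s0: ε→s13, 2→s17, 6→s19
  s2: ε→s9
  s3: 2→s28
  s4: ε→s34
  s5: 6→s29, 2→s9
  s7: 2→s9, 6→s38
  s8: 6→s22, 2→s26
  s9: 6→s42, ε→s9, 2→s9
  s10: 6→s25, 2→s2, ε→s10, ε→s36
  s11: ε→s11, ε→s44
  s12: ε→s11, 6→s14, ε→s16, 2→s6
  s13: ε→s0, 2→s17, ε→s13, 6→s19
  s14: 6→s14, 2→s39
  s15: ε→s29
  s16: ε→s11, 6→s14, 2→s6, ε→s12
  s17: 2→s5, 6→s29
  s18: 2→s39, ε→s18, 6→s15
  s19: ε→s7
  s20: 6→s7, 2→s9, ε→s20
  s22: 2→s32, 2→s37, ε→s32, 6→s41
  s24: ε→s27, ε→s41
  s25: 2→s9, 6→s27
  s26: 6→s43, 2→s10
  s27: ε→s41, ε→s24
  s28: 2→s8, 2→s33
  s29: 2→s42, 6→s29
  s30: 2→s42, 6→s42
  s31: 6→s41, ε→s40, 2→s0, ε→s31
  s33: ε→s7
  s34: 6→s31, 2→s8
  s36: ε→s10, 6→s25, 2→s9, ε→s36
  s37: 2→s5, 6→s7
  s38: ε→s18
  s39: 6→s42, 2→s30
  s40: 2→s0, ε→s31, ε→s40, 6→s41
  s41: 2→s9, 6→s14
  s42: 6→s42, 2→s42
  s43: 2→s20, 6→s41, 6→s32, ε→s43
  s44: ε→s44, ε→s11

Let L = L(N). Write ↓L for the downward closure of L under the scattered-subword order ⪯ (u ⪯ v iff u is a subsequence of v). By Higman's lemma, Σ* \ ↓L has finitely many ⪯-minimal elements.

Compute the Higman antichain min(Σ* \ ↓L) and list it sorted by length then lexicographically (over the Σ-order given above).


Antichain: [6626, 62262, 22226, 666222, 626662].

|Q|=45, |F|=24, |δ|=93 (34 ε).
min D↑ (22 st, q0=0, F={15}): 0:6→1,2→2 1:6→3,2→4 2:6→5,2→6 3:6→7,2→8 4:6→9,2→10 5:6→3,2→11 6:6→12,2→13 7:6→7,2→14 8:6→15,2→8 9:6→16,2→8 10:6→17,2→18 11:6→9,2→18 12:6→3,2→19 13:6→20,2→8 14:6→15,2→21 15:6→15,2→15 16:6→17,2→14 17:6→17,2→15 18:6→17,2→8 19:6→9,2→8 20:6→3,2→8 21:6→15,2→15 [Hopcroft].
'6626': run [32, 26, 15, 4, 1] end={s42} ∉↓L; 4/4 del acc.
'62262': N↓-sim [32, 26, 17, 7, 2, 1] end={s42} ∉↓L; 5/5 single-dels accept.
'22226': N↓-sim [32, 29, 24, 19, 5, 1] end={s42} ∉↓L; 5/5 single-dels accept.
'666222': run [32, 26, 15, 8, 3, 2, 1] end={s42} — reject; 6/6 del acc.
'626662': |S_i|=[32, 26, 17, 10, 7, 3, 1] end={s42} — reject; 6/6 single-dels accept.
5 words, ⪯-incomp.


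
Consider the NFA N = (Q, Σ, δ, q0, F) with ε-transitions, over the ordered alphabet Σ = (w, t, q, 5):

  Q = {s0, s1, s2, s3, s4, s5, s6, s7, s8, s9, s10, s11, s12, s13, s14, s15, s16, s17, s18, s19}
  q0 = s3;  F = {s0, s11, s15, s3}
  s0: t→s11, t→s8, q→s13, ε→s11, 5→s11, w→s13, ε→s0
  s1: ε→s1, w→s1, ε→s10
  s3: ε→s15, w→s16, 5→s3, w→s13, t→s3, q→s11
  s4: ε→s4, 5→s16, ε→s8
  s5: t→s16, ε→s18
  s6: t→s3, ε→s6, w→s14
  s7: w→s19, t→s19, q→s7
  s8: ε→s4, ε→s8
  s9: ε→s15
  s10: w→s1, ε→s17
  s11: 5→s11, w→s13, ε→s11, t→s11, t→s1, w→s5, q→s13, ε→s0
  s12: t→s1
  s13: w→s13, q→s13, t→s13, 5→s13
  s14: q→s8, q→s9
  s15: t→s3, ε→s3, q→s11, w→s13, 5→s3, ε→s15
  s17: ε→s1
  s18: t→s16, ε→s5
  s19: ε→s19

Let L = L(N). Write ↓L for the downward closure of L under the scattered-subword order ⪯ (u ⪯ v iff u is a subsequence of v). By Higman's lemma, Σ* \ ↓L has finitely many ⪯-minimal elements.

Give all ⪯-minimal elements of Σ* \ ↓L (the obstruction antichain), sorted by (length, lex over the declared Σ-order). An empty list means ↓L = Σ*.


min(Σ*\↓L) = [w, qq].

|Q|=20, |F|=4, |δ|=57 (20 ε).
min D↑ (3 st, q0=0, F={1}): 0:w→1,t→0,q→2,5→0 1:w→1,t→1,q→1,5→1 2:w→1,t→2,q→1,5→2.
'w': |S_i|=[13, 7] end={s1,s10,s13,s16,s17,s18,s5} rej; 1/1 single-dels accept.
'qq': run [13, 11, 1] end={s13} ∉↓L; 2/2 single-dels accept.
2 words, ⪯-incomp.


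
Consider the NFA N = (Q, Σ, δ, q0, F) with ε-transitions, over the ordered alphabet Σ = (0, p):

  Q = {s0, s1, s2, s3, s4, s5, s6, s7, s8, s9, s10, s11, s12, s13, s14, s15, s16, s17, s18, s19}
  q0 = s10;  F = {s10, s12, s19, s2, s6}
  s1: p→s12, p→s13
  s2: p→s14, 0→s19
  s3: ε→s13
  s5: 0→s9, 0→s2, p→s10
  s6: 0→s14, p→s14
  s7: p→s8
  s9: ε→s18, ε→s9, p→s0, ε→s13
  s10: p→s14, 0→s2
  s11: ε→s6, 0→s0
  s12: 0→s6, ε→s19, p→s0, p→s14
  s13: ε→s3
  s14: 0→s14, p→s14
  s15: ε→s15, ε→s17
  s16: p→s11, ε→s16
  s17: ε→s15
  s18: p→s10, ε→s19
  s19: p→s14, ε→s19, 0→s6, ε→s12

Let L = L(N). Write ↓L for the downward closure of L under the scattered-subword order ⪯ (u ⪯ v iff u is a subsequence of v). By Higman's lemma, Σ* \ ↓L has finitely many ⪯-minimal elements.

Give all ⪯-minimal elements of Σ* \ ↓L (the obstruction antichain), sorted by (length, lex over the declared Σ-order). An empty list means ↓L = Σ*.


A = [p, 0000].

|Q|=20, |F|=5, |δ|=37 (14 ε).
min D↑ (5 st, q0=0, F={2}): 0:0→1,p→2 1:0→3,p→2 2:0→2,p→2 3:0→4,p→2 4:0→2,p→2 [Hopcroft].
'p': N↓-sim [7, 2] end={s0,s14} — reject; 1/1 del acc.
'0000': |S_i|=[7, 6, 5, 2, 1] end={s14} — reject; 4/4 del acc.
2 obstructions.


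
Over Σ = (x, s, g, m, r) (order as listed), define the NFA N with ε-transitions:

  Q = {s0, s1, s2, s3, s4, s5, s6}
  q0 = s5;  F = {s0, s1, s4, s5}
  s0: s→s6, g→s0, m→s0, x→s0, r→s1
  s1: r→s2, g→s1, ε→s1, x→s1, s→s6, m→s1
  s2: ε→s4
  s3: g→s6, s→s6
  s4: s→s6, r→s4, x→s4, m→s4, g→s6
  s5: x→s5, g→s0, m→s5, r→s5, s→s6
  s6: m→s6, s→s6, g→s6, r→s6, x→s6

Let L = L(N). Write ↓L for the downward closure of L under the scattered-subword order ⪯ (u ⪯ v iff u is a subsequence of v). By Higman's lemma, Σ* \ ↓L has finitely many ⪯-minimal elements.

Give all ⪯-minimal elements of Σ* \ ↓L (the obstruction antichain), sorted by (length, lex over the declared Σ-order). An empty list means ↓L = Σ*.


|Q|=7, |F|=4, |δ|=29 (2 ε).
min D↑ (5 st, q0=0, F={1}): 0:x→0,s→1,g→2,m→0,r→0 1:x→1,s→1,g→1,m→1,r→1 2:x→2,s→1,g→2,m→2,r→3 3:x→3,s→1,g→3,m→3,r→4 4:x→4,s→1,g→1,m→4,r→4.
's': run [6, 1] end={s6} ∉↓L; 1/1 single-dels accept.
'grrg': N↓-sim [6, 5, 4, 3, 1] end={s6} — reject; 4/4 deletions ∈↓L.
2 minimals (antichain).

min(Σ*\↓L) = [s, grrg].


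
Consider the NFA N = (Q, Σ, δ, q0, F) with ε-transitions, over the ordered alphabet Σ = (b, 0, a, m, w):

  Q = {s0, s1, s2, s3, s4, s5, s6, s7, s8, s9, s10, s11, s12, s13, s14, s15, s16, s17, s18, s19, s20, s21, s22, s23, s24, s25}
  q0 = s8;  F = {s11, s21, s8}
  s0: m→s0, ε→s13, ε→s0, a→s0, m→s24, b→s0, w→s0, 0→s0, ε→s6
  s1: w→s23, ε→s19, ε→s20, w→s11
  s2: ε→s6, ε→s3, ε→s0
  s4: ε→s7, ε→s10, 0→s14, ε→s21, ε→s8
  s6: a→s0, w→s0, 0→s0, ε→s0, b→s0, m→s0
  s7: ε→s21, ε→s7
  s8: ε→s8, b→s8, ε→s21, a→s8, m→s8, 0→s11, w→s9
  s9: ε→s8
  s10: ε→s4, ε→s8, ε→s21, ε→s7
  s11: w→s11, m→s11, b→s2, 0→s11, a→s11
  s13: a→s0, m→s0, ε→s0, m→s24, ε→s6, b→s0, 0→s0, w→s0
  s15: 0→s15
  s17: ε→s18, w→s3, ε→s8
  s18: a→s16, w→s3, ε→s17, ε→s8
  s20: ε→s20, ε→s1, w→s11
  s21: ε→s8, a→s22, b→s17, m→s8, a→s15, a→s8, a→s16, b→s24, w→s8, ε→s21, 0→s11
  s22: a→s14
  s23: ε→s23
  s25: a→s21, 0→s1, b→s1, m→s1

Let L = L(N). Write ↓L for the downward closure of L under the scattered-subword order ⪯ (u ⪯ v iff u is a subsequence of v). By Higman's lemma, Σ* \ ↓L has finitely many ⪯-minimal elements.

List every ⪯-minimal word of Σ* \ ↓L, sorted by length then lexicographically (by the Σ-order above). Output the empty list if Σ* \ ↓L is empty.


Antichain: [0b].

|Q|=26, |F|=3, |δ|=82 (33 ε).
min D↑ (3 st, q0=0, F={2}): 0:b→0,0→1,a→0,m→0,w→0 1:b→2,0→1,a→1,m→1,w→1 2:b→2,0→2,a→2,m→2,w→2.
'0b': |S_i|=[16, 8, 6] end={s0,s13,s2,s24,s3,s6} — reject; 2/2 del acc.
1 words, ⪯-incomp.


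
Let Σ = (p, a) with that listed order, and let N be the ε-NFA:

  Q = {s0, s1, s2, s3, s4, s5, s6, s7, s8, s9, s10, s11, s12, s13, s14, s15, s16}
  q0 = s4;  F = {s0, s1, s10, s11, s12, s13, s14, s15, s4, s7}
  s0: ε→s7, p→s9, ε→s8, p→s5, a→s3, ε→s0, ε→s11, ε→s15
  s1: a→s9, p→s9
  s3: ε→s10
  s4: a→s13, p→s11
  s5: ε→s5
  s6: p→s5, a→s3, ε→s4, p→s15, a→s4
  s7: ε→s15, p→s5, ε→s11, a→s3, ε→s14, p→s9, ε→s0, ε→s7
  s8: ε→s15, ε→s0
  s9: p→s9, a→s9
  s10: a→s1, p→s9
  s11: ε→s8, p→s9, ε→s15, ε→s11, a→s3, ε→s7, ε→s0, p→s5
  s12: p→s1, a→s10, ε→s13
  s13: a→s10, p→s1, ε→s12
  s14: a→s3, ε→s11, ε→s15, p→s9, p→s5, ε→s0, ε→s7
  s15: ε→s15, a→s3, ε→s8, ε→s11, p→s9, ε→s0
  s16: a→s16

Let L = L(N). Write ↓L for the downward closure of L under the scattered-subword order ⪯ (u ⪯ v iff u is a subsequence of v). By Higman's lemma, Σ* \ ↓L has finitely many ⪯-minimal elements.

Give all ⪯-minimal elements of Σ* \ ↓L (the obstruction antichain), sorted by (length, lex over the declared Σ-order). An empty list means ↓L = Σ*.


Antichain: [pp, apa, aap, paaa, aaaa].

|Q|=17, |F|=10, |δ|=61 (30 ε).
min D↑ (6 st, q0=0, F={3}): 0:p→1,a→2 1:p→3,a→4 2:p→5,a→4 3:p→3,a→3 4:p→3,a→5 5:p→3,a→3.
'pp': run [14, 11, 2] end={s5,s9} ∉↓L; 2/2 single-dels accept.
'apa': N↓-sim [14, 6, 2, 1] end={s9} — reject; 3/3 deletions ∈↓L.
'aap': |S_i|=[14, 6, 3, 1] end={s9} rej; 3/3 single-dels accept.
'paaa': |S_i|=[14, 11, 4, 2, 1] end={s9} — reject; 4/4 single-dels accept.
'aaaa': |S_i|=[14, 6, 3, 2, 1] end={s9} ∉↓L; 4/4 deletions ∈↓L.
5 words, ⪯-incomp.


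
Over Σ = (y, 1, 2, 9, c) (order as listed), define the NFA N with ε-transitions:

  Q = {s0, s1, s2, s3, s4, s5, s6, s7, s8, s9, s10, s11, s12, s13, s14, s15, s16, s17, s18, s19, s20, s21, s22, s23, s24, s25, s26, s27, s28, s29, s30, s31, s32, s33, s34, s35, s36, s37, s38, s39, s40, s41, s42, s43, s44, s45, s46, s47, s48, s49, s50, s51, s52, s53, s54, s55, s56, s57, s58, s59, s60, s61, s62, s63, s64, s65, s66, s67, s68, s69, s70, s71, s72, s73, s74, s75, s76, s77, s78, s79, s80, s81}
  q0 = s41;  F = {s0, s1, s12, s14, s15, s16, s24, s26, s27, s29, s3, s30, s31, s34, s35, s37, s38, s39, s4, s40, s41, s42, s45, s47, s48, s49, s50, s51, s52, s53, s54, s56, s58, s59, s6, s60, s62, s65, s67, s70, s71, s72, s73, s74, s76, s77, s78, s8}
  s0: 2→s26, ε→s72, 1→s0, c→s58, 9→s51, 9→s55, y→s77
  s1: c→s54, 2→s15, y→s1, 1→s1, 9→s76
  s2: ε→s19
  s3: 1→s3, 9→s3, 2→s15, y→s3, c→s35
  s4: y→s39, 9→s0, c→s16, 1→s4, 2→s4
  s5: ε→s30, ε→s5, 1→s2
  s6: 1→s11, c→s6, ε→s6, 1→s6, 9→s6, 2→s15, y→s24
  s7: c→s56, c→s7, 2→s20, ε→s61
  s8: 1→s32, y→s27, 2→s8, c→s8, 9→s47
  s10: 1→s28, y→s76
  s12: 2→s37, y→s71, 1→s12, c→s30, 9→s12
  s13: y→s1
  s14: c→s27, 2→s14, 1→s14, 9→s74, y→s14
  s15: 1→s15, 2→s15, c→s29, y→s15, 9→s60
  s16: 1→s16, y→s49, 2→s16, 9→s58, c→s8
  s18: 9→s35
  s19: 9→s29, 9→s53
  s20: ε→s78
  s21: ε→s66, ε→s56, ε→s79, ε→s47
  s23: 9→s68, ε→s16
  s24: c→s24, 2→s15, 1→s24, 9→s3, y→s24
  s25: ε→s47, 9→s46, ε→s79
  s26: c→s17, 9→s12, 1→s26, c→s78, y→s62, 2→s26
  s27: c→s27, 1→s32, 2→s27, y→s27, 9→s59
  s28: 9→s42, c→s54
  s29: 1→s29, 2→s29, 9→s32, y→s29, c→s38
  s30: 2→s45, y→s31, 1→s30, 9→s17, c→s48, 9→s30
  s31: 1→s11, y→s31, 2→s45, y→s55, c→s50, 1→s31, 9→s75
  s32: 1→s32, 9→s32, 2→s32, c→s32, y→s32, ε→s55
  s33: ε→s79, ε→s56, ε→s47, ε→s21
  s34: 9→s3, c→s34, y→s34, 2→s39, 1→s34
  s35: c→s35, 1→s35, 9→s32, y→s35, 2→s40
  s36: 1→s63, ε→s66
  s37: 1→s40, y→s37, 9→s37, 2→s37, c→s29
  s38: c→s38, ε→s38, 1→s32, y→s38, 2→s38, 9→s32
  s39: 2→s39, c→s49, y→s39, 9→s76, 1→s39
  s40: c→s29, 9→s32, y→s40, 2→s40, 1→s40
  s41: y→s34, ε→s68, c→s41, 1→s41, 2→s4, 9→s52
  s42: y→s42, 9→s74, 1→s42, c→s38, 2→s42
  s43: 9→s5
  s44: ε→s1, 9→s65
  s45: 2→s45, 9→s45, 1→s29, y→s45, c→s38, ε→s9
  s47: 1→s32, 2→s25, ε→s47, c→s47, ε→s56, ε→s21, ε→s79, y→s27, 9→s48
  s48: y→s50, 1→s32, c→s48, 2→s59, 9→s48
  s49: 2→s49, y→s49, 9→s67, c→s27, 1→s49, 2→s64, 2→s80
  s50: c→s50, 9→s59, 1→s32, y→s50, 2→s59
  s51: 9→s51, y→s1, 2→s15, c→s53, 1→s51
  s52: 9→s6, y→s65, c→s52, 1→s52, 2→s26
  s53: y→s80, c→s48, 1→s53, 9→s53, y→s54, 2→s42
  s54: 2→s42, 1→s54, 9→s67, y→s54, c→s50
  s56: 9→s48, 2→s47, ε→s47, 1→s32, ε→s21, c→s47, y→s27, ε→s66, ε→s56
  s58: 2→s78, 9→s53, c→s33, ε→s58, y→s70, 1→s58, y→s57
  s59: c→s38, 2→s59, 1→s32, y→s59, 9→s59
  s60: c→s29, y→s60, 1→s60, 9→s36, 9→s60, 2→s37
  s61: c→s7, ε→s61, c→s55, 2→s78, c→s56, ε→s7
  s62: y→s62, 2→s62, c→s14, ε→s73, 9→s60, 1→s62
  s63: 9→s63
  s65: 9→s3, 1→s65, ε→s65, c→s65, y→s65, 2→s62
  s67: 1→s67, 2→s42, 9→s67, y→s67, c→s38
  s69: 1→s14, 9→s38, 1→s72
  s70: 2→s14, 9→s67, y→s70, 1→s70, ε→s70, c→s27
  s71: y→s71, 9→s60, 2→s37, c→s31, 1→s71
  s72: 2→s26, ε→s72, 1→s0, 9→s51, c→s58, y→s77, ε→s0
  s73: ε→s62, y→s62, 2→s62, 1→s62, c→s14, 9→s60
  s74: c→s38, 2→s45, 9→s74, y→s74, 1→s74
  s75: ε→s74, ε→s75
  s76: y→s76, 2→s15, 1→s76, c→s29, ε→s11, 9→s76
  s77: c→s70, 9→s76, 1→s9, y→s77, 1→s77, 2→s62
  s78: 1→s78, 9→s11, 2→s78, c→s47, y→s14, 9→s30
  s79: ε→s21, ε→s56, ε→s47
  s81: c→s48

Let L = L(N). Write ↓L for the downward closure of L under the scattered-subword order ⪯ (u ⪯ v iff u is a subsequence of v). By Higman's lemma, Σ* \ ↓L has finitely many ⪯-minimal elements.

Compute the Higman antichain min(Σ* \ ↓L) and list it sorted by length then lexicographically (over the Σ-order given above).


|Q|=82, |F|=48, |δ|=331 (47 ε).
min D↑ (46 st, q0=0, F={28}): 0:y→1,1→0,2→2,9→3,c→0 1:y→1,1→1,2→4,9→5,c→1 2:y→4,1→2,2→2,9→6,c→7 3:y→8,1→3,2→9,9→10,c→3 4:y→4,1→4,2→4,9→11,c→12 5:y→5,1→5,2→13,9→5,c→14 6:y→15,1→6,2→9,9→16,c→17 7:y→12,1→7,2→7,9→17,c→18 8:y→8,1→8,2→19,9→5,c→8 9:y→19,1→9,2→9,9→20,c→21 10:y→22,1→10,2→13,9→10,c→10 11:y→11,1→11,2→13,9→11,c→23 12:y→12,1→12,2→12,9→24,c→25 13:y→13,1→13,2→13,9→26,c→23 14:y→14,1→14,2→27,9→28,c→14 15:y→15,1→15,2→19,9→11,c→29 16:y→30,1→16,2→13,9→16,c→31 17:y→29,1→17,2→21,9→31,c→32 18:y→25,1→28,2→18,9→32,c→18 19:y→19,1→19,2→19,9→26,c→33 20:y→34,1→20,2→35,9→20,c→36 21:y→33,1→21,2→21,9→36,c→32 22:y→22,1→22,2→13,9→5,c→22 23:y→23,1→23,2→23,9→28,c→37 24:y→24,1→24,2→38,9→24,c→37 25:y→25,1→28,2→25,9→39,c→25 26:y→26,1→26,2→35,9→26,c→23 27:y→27,1→27,2→27,9→28,c→23 28:y→28,1→28,2→28,9→28,c→28 29:y→29,1→29,2→33,9→24,c→25 30:y→30,1→30,2→13,9→11,c→40 31:y→40,1→31,2→38,9→31,c→41 32:y→25,1→28,2→32,9→41,c→32 33:y→33,1→33,2→33,9→42,c→25 34:y→34,1→34,2→35,9→26,c→43 35:y→35,1→27,2→35,9→35,c→23 36:y→43,1→36,2→44,9→36,c→41 37:y→37,1→28,2→37,9→28,c→37 38:y→38,1→38,2→38,9→42,c→37 39:y→39,1→28,2→39,9→39,c→37 40:y→40,1→40,2→38,9→24,c→45 41:y→45,1→28,2→39,9→41,c→41 42:y→42,1→42,2→44,9→42,c→37 43:y→43,1→43,2→44,9→42,c→45 44:y→44,1→23,2→44,9→44,c→37 45:y→45,1→28,2→39,9→39,c→45 [Hopcroft].
'y9c9': N↓-sim [66, 41, 22, 6, 2] end={s32,s55} ∉↓L; 4/4 single-dels accept.
'2cc1': N↓-sim [66, 57, 38, 16, 2] end={s32,s55} ∉↓L; 4/4 del acc.
'992c9': |S_i|=[66, 57, 37, 16, 4, 2] end={s32,s55} rej; 5/5 del acc.
'929219': N↓-sim [66, 57, 37, 24, 9, 5, 2] end={s32,s55} — reject; 6/6 single-dels accept.
4 obstructions.

Antichain: [y9c9, 2cc1, 992c9, 929219].


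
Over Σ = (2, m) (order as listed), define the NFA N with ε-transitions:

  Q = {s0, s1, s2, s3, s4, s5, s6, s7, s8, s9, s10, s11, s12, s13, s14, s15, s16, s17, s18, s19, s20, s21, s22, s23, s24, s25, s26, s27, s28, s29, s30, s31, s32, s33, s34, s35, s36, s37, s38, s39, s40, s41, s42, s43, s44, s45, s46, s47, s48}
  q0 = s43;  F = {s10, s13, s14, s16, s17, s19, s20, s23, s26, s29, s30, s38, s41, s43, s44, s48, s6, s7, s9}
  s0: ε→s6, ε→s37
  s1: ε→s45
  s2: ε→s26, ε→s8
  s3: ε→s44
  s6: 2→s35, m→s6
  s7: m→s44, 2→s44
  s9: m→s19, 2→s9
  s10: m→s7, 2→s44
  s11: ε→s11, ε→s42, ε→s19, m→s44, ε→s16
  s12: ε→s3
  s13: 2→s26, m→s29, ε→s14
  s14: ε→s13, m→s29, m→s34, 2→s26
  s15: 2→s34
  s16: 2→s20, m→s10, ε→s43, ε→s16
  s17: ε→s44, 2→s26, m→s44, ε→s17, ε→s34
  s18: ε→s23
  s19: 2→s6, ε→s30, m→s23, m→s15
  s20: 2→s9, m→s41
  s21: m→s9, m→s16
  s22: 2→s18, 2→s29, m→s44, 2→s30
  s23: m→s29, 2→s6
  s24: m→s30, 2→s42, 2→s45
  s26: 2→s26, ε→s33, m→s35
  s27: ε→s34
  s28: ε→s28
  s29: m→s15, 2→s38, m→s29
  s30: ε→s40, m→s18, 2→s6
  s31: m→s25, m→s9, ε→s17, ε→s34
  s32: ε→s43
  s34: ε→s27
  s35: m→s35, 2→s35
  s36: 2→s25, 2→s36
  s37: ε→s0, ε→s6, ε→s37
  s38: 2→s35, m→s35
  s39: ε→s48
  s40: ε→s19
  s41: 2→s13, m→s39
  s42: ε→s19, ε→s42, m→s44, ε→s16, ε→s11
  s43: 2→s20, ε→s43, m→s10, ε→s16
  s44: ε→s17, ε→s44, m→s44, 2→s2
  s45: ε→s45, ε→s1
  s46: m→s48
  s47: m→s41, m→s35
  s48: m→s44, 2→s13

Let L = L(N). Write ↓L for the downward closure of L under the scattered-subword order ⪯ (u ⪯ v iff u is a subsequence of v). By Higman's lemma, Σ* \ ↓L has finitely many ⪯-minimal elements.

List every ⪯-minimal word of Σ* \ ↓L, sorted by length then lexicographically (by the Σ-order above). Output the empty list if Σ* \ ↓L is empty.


|Q|=49, |F|=19, |δ|=105 (43 ε).
min D↑ (16 st, q0=0, F={14}): 0:2→1,m→2 1:2→3,m→4 2:2→5,m→6 3:2→3,m→7 4:2→8,m→9 5:2→10,m→5 6:2→5,m→5 7:2→11,m→12 8:2→10,m→13 9:2→8,m→5 10:2→10,m→14 11:2→14,m→11 12:2→11,m→13 13:2→15,m→13 14:2→14,m→14 15:2→14,m→14.
'm22m': |S_i|=[29, 25, 15, 8, 1] end={s35} — reject; 4/4 single-dels accept.
'22m22': N↓-sim [29, 25, 19, 12, 5, 1] end={s35} ∉↓L; 5/5 deletions ∈↓L.
'mmm2m': run [29, 25, 20, 13, 8, 1] end={s35} ∉↓L; 5/5 single-dels accept.
3 words, ⪯-incomp.

A = [m22m, 22m22, mmm2m].


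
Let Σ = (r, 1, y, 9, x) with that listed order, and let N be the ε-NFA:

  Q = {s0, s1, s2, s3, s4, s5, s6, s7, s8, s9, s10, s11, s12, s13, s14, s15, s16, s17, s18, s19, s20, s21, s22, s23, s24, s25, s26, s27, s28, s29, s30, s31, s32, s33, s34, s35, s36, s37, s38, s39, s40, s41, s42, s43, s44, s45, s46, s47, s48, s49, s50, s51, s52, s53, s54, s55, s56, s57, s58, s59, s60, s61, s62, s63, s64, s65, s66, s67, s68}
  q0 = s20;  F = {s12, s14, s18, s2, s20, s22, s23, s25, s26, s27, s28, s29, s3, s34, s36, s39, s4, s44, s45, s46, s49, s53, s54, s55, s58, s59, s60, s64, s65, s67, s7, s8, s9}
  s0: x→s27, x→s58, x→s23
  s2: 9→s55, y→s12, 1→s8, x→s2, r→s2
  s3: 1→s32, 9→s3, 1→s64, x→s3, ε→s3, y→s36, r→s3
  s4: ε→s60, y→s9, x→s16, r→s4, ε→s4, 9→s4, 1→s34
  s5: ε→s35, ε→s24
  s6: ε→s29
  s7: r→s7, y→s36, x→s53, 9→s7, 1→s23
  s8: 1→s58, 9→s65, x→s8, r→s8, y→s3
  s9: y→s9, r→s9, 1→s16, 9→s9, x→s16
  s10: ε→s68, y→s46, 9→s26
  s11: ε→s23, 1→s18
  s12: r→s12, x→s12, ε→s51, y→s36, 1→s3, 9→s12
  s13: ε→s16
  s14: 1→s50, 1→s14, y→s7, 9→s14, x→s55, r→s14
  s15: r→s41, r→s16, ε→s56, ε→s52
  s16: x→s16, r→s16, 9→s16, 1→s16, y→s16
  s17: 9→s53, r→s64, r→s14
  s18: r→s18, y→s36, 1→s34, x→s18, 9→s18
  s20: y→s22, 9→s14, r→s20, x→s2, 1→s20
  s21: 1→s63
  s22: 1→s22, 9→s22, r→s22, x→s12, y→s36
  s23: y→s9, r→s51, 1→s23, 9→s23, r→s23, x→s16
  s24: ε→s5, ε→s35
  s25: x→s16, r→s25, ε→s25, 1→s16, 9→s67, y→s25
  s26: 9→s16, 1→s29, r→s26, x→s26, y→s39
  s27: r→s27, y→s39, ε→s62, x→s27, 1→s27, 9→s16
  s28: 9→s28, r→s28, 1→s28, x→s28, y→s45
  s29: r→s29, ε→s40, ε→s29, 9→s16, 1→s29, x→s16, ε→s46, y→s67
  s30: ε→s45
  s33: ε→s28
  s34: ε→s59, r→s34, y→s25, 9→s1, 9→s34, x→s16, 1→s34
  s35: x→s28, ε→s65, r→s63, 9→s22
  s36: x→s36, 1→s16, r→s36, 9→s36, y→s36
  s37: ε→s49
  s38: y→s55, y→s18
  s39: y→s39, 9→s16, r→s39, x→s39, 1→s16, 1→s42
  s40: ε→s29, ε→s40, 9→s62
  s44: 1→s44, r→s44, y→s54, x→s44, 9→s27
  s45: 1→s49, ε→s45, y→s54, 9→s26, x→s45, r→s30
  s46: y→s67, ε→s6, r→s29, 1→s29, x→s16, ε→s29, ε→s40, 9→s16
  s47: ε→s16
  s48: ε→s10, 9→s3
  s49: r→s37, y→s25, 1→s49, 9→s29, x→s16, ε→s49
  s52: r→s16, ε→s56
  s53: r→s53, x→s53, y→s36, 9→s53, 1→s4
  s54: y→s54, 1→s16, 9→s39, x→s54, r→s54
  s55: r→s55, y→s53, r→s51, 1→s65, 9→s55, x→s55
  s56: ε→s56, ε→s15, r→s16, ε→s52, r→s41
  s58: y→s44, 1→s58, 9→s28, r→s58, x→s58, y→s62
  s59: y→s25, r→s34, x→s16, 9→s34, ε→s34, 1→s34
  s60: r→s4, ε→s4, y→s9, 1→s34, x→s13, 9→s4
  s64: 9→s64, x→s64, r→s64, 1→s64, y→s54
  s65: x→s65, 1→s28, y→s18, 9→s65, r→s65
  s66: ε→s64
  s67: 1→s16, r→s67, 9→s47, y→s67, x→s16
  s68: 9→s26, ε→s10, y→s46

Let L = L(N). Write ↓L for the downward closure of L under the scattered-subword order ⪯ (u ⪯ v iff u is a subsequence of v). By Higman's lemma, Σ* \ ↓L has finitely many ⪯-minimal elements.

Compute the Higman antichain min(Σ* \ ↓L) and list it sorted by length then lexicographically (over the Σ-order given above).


|Q|=69, |F|=33, |δ|=242 (41 ε).
min D↑ (31 st, q0=0, F={9}): 0:r→0,1→0,y→1,9→2,x→3 1:r→1,1→1,y→4,9→1,x→5 2:r→2,1→2,y→6,9→2,x→7 3:r→3,1→8,y→5,9→7,x→3 4:r→4,1→9,y→4,9→4,x→4 5:r→5,1→10,y→4,9→5,x→5 6:r→6,1→11,y→4,9→6,x→12 7:r→7,1→13,y→12,9→7,x→7 8:r→8,1→14,y→10,9→13,x→8 9:r→9,1→9,y→9,9→9,x→9 10:r→10,1→15,y→4,9→10,x→10 11:r→11,1→11,y→16,9→11,x→9 12:r→12,1→17,y→4,9→12,x→12 13:r→13,1→18,y→19,9→13,x→13 14:r→14,1→14,y→20,9→18,x→14 15:r→15,1→15,y→21,9→15,x→15 16:r→16,1→9,y→16,9→16,x→9 17:r→17,1→22,y→16,9→17,x→9 18:r→18,1→18,y→23,9→18,x→18 19:r→19,1→22,y→4,9→19,x→19 20:r→20,1→20,y→21,9→24,x→20 21:r→21,1→9,y→21,9→25,x→21 22:r→22,1→22,y→26,9→22,x→9 23:r→23,1→27,y→21,9→28,x→23 24:r→24,1→24,y→25,9→9,x→24 25:r→25,1→9,y→25,9→9,x→25 26:r→26,1→9,y→26,9→29,x→9 27:r→27,1→27,y→26,9→30,x→9 28:r→28,1→30,y→25,9→9,x→28 29:r→29,1→9,y→29,9→9,x→9 30:r→30,1→30,y→29,9→9,x→9 (ε-aug+det+¬).
'yy1': run [46, 37, 9, 2] end={s16,s42} ∉↓L; 3/3 deletions ∈↓L.
'9y1x': |S_i|=[46, 41, 30, 21, 2] end={s13,s16} ∉↓L; 4/4 deletions ∈↓L.
'x11y99': |S_i|=[46, 40, 35, 26, 19, 12, 3] end={s16,s47,s62} ∉↓L; 6/6 deletions ∈↓L.
3 words, ⪯-incomp.

Antichain: [yy1, 9y1x, x11y99].


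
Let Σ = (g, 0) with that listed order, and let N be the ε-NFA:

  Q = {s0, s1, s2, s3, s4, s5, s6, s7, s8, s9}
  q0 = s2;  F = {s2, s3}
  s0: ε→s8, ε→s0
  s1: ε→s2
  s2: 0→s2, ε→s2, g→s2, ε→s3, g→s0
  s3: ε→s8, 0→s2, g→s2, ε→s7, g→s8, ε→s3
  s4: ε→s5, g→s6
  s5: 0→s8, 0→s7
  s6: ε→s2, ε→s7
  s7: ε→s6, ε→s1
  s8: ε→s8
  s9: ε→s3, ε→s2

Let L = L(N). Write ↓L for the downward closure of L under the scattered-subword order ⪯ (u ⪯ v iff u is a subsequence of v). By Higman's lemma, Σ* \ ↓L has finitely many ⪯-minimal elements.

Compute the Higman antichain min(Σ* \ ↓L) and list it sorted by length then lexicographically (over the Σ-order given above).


A = [].

|Q|=10, |F|=2, |δ|=25 (16 ε).
min D↑ (1 st, q0=0, F={}): 0:g→0,0→0.
L(D↑) = ∅; no obstructions.


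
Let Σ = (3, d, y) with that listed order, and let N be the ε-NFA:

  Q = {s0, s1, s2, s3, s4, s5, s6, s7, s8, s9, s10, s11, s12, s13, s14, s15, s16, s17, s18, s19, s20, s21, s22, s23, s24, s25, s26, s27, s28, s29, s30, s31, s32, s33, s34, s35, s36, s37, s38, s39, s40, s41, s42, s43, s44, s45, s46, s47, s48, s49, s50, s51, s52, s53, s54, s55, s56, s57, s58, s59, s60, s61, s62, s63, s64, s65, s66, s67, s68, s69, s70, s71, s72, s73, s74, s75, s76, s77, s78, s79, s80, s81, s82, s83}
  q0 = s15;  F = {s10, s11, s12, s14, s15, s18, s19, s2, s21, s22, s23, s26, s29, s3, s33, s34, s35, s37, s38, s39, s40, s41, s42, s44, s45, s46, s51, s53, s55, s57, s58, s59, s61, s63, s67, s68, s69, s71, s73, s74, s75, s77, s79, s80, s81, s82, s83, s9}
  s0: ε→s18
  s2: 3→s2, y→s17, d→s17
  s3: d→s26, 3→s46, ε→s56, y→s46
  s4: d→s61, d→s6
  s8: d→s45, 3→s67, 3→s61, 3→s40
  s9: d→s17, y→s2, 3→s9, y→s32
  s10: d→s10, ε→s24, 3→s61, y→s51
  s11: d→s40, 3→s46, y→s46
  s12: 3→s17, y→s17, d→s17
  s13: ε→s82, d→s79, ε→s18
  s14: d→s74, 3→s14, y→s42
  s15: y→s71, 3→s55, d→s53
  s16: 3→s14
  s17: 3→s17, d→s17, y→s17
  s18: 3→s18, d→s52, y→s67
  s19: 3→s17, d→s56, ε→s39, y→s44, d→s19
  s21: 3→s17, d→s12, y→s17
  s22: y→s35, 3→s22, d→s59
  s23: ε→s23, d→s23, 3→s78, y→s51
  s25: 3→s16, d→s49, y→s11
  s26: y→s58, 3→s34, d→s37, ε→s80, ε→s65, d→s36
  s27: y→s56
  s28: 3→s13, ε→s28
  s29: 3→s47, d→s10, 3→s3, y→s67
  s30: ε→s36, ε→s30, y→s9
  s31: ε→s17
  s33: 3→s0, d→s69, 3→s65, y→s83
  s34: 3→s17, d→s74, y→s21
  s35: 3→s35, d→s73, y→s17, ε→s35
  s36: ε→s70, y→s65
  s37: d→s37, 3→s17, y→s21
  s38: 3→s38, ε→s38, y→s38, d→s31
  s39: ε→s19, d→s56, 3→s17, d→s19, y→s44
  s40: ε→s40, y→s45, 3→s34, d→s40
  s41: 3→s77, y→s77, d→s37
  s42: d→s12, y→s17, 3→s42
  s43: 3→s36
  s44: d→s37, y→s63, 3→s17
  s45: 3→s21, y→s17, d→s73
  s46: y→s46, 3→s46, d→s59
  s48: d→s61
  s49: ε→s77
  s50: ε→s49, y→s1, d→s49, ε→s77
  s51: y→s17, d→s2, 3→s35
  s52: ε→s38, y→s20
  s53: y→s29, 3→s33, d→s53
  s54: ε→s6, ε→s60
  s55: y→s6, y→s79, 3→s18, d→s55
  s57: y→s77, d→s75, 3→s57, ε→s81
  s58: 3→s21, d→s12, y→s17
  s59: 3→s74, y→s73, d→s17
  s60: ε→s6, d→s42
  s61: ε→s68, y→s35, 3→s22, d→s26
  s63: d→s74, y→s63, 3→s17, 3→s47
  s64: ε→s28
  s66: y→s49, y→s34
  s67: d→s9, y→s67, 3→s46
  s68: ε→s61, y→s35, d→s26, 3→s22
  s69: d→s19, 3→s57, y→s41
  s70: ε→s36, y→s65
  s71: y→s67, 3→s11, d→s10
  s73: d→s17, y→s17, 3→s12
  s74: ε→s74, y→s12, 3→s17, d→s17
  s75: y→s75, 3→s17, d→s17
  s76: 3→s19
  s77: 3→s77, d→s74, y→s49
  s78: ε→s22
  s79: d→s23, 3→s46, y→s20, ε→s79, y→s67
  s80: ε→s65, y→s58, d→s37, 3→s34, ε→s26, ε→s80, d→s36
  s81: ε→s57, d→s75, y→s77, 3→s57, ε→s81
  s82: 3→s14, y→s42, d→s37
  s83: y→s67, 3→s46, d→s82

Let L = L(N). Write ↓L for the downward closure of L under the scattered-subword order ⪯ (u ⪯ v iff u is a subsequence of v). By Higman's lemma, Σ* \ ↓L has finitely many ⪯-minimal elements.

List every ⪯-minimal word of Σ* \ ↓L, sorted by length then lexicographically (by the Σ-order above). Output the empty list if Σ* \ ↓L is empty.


|Q|=84, |F|=48, |δ|=220 (38 ε).
min D↑ (45 st, q0=0, F={21}): 0:3→1,d→2,y→3 1:3→4,d→1,y→5 2:3→6,d→2,y→7 3:3→8,d→9,y→10 4:3→4,d→11,y→10 5:3→12,d→13,y→10 6:3→4,d→14,y→15 7:3→16,d→9,y→10 8:3→12,d→17,y→12 9:3→18,d→9,y→19 10:3→12,d→20,y→10 11:3→11,d→21,y→11 12:3→12,d→22,y→12 13:3→23,d→13,y→19 14:3→24,d→25,y→26 15:3→12,d→27,y→10 16:3→12,d→28,y→12 17:3→29,d→17,y→30 18:3→23,d→28,y→31 19:3→31,d→32,y→21 20:3→20,d→21,y→32 21:3→21,d→21,y→21 22:3→33,d→21,y→34 23:3→23,d→22,y→31 24:3→24,d→35,y→36 25:3→21,d→25,y→37 26:3→36,d→38,y→36 27:3→39,d→38,y→40 28:3→29,d→38,y→41 29:3→21,d→33,y→42 30:3→42,d→34,y→21 31:3→31,d→34,y→21 32:3→32,d→21,y→21 33:3→21,d→21,y→43 34:3→43,d→21,y→21 35:3→21,d→21,y→35 36:3→36,d→33,y→36 37:3→21,d→38,y→44 38:3→21,d→38,y→42 39:3→39,d→33,y→40 40:3→40,d→43,y→21 41:3→42,d→43,y→21 42:3→21,d→43,y→21 43:3→21,d→21,y→21 44:3→21,d→33,y→44 (ε-aug+det+¬).
'33dd': |S_i|=[63, 57, 30, 13, 2] end={s17,s31} rej; 4/4 deletions ∈↓L.
'ydyy': N↓-sim [63, 51, 32, 12, 1] end={s17} ∉↓L; 4/4 deletions ∈↓L.
'yydd': N↓-sim [63, 51, 25, 9, 1] end={s17} rej; 4/4 deletions ∈↓L.
'd3dd3': N↓-sim [63, 60, 49, 37, 16, 2] end={s17,s47} rej; 5/5 deletions ∈↓L.
'y3d33': run [63, 51, 35, 17, 5, 1] end={s17} — reject; 5/5 deletions ∈↓L.
5 obstructions.

min(Σ*\↓L) = [33dd, ydyy, yydd, d3dd3, y3d33].


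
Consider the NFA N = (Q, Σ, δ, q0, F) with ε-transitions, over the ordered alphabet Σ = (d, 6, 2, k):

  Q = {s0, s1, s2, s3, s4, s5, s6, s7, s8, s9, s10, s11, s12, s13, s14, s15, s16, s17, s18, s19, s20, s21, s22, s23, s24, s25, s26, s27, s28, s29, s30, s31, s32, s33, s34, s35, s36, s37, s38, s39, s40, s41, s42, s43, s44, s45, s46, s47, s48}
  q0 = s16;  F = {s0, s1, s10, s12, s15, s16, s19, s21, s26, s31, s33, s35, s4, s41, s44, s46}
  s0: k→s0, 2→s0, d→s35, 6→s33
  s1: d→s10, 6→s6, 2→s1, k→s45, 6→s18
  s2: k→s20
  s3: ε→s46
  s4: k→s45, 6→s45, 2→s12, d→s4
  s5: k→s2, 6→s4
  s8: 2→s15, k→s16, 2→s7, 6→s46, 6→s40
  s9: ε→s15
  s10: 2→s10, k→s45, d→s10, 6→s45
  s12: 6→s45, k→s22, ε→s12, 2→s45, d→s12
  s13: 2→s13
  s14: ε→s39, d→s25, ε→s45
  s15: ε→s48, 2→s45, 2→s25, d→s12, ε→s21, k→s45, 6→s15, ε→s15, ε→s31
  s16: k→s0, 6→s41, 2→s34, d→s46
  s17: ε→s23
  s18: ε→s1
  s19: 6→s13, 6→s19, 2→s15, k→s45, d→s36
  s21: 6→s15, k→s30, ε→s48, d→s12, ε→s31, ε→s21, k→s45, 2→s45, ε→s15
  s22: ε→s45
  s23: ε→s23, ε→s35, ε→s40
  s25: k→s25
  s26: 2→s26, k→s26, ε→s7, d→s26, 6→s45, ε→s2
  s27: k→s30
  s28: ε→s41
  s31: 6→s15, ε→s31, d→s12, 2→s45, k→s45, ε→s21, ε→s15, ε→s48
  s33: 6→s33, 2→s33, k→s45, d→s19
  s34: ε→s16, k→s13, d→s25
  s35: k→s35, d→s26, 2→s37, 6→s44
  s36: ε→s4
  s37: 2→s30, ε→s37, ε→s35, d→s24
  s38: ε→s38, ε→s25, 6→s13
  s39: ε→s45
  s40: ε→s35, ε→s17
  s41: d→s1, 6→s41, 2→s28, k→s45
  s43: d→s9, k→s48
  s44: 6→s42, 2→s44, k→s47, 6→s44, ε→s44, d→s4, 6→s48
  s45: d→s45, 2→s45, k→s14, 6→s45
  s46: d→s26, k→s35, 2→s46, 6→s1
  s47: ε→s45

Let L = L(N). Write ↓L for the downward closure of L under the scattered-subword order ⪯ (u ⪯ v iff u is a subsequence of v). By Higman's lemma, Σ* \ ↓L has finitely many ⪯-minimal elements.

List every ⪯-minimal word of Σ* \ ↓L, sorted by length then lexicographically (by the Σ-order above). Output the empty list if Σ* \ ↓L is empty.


A = [6k, dd6, k6d22].

|Q|=49, |F|=16, |δ|=130 (37 ε).
min D↑ (15 st, q0=0, F={7}): 0:d→1,6→2,2→0,k→3 1:d→4,6→5,2→1,k→6 2:d→5,6→2,2→2,k→7 3:d→6,6→8,2→3,k→3 4:d→4,6→7,2→4,k→4 5:d→9,6→5,2→5,k→7 6:d→4,6→10,2→6,k→6 7:d→7,6→7,2→7,k→7 8:d→11,6→8,2→8,k→7 9:d→9,6→7,2→9,k→7 10:d→12,6→10,2→10,k→7 11:d→12,6→11,2→13,k→7 12:d→12,6→7,2→14,k→7 13:d→14,6→13,2→7,k→7 14:d→14,6→7,2→7,k→7.
'6k': run [36, 25, 7] end={s14,s22,s25,s30,s39,s45,s47} rej; 2/2 deletions ∈↓L.
'dd6': run [36, 30, 14, 4] end={s14,s25,s39,s45} ∉↓L; 3/3 deletions ∈↓L.
'k6d22': |S_i|=[36, 27, 19, 15, 12, 5] end={s13,s14,s25,s39,s45} ∉↓L; 5/5 del acc.
3 words, ⪯-incomp.
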